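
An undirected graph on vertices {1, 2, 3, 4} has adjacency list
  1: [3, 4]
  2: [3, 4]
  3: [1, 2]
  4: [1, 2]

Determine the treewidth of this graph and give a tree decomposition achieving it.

Every bag has size at most 3, so the width is 3 − 1 = 2 and tw(G) ≤ 2. The edges 3–1–4–2–3 form a cycle, so G is not a tree and its treewidth is at least 2. Combining the bounds, tw(G) = 2.

Treewidth 2.
One optimal decomposition is:
Bags: B1 = {1, 3, 4}  B2 = {2, 3, 4}
Tree: B1–B2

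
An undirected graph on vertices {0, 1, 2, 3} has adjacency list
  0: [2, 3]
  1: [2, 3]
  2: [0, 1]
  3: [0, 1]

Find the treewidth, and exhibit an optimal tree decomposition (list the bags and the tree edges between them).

Every bag has size at most 3, so the width is 3 − 1 = 2 and tw(G) ≤ 2. The edges 1–2–0–3–1 form a cycle, so G is not a tree and its treewidth is at least 2. Therefore the treewidth is 2.

Treewidth 2.
One optimal decomposition is:
Bags: B1 = {0, 1, 2}  B2 = {0, 1, 3}
Tree: B1–B2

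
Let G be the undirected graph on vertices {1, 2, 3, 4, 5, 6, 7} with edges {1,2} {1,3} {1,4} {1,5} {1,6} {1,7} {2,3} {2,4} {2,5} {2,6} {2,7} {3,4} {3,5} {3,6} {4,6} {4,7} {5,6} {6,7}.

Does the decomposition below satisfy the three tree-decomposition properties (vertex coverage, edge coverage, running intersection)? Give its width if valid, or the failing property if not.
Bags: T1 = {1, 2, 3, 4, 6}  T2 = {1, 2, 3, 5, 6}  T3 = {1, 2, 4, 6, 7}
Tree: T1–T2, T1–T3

Yes; width 4.

Checking the three conditions: (i) the bags cover all of {1, 2, 3, 4, 5, 6, 7}; (ii) for each edge, some bag contains both endpoints; (iii) the bags containing any fixed vertex form a subtree. All hold, so the decomposition is valid with width 5 − 1 = 4.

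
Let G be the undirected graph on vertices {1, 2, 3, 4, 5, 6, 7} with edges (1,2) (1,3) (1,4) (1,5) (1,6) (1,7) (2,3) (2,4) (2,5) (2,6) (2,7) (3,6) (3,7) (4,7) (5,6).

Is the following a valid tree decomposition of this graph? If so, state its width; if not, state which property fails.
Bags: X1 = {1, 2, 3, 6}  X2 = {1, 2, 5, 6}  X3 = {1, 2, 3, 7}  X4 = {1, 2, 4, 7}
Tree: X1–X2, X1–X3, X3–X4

Yes; width 3.

Checking the three conditions: (i) the bags cover all of {1, 2, 3, 4, 5, 6, 7}; (ii) for each edge, some bag contains both endpoints; (iii) the bags containing any fixed vertex form a subtree. All hold, so the decomposition is valid with width 4 − 1 = 3.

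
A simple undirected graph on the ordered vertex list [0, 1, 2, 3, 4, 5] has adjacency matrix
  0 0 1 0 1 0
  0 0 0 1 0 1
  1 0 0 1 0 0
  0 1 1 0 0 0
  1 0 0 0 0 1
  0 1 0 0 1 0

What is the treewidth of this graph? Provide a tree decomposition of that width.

Treewidth 2.
One such decomposition:
Bags: B1 = {0, 4, 5}  B2 = {0, 1, 5}  B3 = {0, 1, 3}  B4 = {0, 2, 3}
Tree: B1–B2, B2–B3, B3–B4

Each bag holds 3 vertices, so the decomposition has width 2, which upper-bounds the treewidth. Since 0–4–5–1–3–2–0 is a cycle in G, G is not acyclic. Forests are exactly the graphs of treewidth ≤ 1, so tw(G) ≥ 2. The upper and lower bounds meet at 2, so that is the treewidth.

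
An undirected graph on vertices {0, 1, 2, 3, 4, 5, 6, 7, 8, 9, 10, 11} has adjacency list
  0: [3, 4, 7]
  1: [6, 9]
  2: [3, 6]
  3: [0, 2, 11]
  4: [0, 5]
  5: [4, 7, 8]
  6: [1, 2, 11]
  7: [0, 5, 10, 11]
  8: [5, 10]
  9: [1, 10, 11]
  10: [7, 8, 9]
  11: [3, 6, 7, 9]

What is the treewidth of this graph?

A width-3 tree decomposition is:
Bags: B1 = {1, 2, 6, 9}  B2 = {2, 6, 9, 11}  B3 = {2, 3, 9, 11}  B4 = {3, 9, 10, 11}  B5 = {3, 7, 10, 11}  B6 = {0, 3, 7, 10}  B7 = {0, 7, 8, 10}  B8 = {0, 5, 7, 8}  B9 = {0, 4, 5, 8}
Tree: B1–B2, B2–B3, B3–B4, B4–B5, B5–B6, B6–B7, B7–B8, B8–B9
The largest bag has 4 vertices, giving width 3; this decomposition certifies tw(G) ≤ 3. For the lower bound: the 4 vertex sets {1,2,6}, {9}, {11}, {0,3,7,10} are disjoint, each induces a connected subgraph, and every pair is joined by at least one edge of G. Contracting each set to a single vertex therefore yields K_{4} as a minor, and since treewidth is minor-monotone, tw(G) ≥ tw(K_{4}) = 3. Therefore the treewidth is 3.

3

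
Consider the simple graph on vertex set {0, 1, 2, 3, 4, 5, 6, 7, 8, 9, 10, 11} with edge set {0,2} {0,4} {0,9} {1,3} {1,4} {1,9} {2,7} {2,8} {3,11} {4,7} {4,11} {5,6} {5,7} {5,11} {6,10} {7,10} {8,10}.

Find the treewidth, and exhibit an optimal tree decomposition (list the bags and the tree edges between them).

Treewidth 3.
One such decomposition:
Bags: B1 = {0, 1, 3, 9}  B2 = {0, 1, 3, 4}  B3 = {0, 3, 4, 11}  B4 = {0, 2, 4, 11}  B5 = {2, 4, 7, 11}  B6 = {2, 5, 7, 11}  B7 = {2, 5, 7, 8}  B8 = {5, 7, 8, 10}  B9 = {5, 6, 8, 10}
Tree: B1–B2, B2–B3, B3–B4, B4–B5, B5–B6, B6–B7, B7–B8, B8–B9

The largest bag has 4 vertices, giving width 3; this decomposition certifies tw(G) ≤ 3. For the lower bound: the 4 vertex sets {1,3,9}, {0}, {4}, {2,5,7,11} are disjoint, each induces a connected subgraph, and every pair is joined by at least one edge of G. Contracting each set to a single vertex therefore yields K_{4} as a minor, and since treewidth is minor-monotone, tw(G) ≥ tw(K_{4}) = 3. Combining the bounds, tw(G) = 3.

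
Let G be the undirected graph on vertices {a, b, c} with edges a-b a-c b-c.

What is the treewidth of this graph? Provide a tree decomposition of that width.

Treewidth 2.
Bags: B1 = {a, b, c}
Tree: (single bag)

With just one bag of size 3, the width is 3 − 1 = 2, so tw(G) ≤ 2. Conversely, {a, b, c} is a clique of size 3, and the vertices of any clique must share a bag in every tree decomposition; so some bag has ≥ 3 vertices and tw(G) ≥ 2. Combining the bounds, tw(G) = 2.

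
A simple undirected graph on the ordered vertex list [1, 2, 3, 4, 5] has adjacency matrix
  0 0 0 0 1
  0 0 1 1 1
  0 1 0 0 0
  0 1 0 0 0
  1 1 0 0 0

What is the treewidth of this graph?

A width-1 tree decomposition is:
Bags: B1 = {2, 5}  B2 = {2, 4}  B3 = {2, 3}  B4 = {1, 5}
Tree: B1–B2, B1–B3, B1–B4
The largest bag has 2 vertices, giving width 1; this decomposition certifies tw(G) ≤ 1. G has an edge, so its treewidth is at least 1. Therefore the treewidth is 1.

1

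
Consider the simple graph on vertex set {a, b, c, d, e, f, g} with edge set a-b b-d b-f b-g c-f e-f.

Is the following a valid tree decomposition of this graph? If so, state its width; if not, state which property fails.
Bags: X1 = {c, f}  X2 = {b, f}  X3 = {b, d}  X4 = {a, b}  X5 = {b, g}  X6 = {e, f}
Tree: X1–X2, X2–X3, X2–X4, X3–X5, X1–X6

Every vertex of G appears in some bag (union = {a, b, c, d, e, f, g}); every edge is covered by a bag; and for each vertex v the set of bags containing v is connected in the bag tree. The decomposition is therefore valid. The largest bag has 2 vertices, so the width is 1.

Yes; width 1.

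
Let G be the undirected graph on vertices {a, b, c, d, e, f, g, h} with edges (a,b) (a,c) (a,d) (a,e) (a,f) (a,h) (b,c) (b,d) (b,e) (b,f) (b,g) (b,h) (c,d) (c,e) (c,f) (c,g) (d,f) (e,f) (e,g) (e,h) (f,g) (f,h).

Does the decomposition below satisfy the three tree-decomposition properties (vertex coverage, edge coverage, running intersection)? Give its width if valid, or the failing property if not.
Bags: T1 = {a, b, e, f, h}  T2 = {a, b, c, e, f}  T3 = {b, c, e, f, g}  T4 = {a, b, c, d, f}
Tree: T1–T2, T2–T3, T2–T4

Vertex coverage: the bags together contain {a, b, c, d, e, f, g, h}, the full vertex set. Edge coverage: each edge of G has both endpoints in at least one bag. Running intersection: for every vertex, the bags containing it form a connected subtree. All three properties hold, so this is a valid tree decomposition of width max|bag| − 1 = 4, and hence tw(G) ≤ 4.

Yes; width 4.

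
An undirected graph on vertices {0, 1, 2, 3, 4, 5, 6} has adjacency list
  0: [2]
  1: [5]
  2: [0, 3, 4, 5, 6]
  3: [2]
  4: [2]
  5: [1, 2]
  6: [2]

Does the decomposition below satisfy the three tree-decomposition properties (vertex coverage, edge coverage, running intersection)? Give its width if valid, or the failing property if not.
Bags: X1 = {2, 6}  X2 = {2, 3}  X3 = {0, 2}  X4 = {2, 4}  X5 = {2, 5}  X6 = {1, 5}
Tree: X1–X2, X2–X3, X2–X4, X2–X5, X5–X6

Yes; width 1.

Every vertex of G appears in some bag (union = {0, 1, 2, 3, 4, 5, 6}); every edge is covered by a bag; and for each vertex v the set of bags containing v is connected in the bag tree. The decomposition is therefore valid. The largest bag has 2 vertices, so the width is 1.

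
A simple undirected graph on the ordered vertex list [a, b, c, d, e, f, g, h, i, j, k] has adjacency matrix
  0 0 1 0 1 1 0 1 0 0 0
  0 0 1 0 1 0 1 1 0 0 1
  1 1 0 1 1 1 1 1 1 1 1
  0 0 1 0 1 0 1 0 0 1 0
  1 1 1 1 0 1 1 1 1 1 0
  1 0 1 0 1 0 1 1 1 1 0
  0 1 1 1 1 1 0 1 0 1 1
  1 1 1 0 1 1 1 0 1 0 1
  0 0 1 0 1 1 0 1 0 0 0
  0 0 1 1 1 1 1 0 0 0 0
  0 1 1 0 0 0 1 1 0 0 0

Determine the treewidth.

4

A width-4 tree decomposition is:
Bags: B1 = {c, d, e, g, j}  B2 = {c, e, f, g, j}  B3 = {c, e, f, g, h}  B4 = {b, c, e, g, h}  B5 = {c, e, f, h, i}  B6 = {b, c, g, h, k}  B7 = {a, c, e, f, h}
Tree: B1–B2, B2–B3, B3–B4, B3–B5, B4–B6, B5–B7
Every bag has size at most 5, so the width is 5 − 1 = 4 and tw(G) ≤ 4. Conversely, {c, d, e, g, j} is a clique of size 5, and the vertices of any clique must share a bag in every tree decomposition; so some bag has ≥ 5 vertices and tw(G) ≥ 4. Hence tw(G) = 4 exactly.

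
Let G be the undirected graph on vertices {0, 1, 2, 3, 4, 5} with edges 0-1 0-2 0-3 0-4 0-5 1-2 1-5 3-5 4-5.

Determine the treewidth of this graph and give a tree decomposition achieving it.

Treewidth 2.
One such decomposition:
Bags: B1 = {0, 1, 5}  B2 = {0, 1, 2}  B3 = {0, 3, 5}  B4 = {0, 4, 5}
Tree: B1–B2, B1–B3, B1–B4

Every bag has size at most 3, so the width is 3 − 1 = 2 and tw(G) ≤ 2. On the other hand G contains the 3-clique {0, 1, 2}. A clique must lie in a single bag of any decomposition, so no decomposition can have width below 2. Combining the bounds, tw(G) = 2.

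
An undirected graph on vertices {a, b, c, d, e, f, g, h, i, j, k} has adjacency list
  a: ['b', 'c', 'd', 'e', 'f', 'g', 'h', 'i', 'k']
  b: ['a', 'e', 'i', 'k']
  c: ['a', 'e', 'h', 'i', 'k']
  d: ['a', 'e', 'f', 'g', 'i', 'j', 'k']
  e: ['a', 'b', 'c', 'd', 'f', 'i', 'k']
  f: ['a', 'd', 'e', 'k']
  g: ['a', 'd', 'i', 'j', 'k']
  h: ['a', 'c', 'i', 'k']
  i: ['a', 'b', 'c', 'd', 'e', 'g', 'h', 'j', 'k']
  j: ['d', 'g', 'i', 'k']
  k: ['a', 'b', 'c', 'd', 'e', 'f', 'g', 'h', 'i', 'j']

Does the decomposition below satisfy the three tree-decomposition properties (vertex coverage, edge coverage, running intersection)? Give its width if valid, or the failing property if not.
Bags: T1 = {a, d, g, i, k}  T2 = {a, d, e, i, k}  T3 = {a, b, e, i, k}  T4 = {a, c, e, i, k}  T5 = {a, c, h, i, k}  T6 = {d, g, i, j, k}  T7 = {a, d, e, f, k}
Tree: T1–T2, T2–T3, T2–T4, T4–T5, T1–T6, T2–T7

Vertex coverage: the bags together contain {a, b, c, d, e, f, g, h, i, j, k}, the full vertex set. Edge coverage: each edge of G has both endpoints in at least one bag. Running intersection: for every vertex, the bags containing it form a connected subtree. All three properties hold, so this is a valid tree decomposition of width max|bag| − 1 = 4, and hence tw(G) ≤ 4.

Yes; width 4.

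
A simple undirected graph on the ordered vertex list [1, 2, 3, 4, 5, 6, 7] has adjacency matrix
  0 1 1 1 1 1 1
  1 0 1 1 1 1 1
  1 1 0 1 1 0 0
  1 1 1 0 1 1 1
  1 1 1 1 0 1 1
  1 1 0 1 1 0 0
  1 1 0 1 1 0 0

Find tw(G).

A width-4 tree decomposition is:
Bags: B1 = {1, 2, 3, 4, 5}  B2 = {1, 2, 4, 5, 6}  B3 = {1, 2, 4, 5, 7}
Tree: B1–B2, B1–B3
Each bag holds 5 vertices, so the decomposition has width 4, which upper-bounds the treewidth. For the lower bound, the 5 vertices {1, 2, 3, 4, 5} are pairwise adjacent, and any tree decomposition puts a clique entirely inside one bag — forcing width ≥ 4. Therefore the treewidth is 4.

4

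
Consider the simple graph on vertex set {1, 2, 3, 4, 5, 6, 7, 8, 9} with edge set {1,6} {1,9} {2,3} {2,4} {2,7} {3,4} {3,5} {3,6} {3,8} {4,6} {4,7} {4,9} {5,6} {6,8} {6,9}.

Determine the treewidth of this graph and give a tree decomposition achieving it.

The largest bag has 3 vertices, giving width 2; this decomposition certifies tw(G) ≤ 2. On the other hand G contains the 3-clique {2, 3, 4}. A clique must lie in a single bag of any decomposition, so no decomposition can have width below 2. The upper and lower bounds meet at 2, so that is the treewidth.

Treewidth 2.
Bags: B1 = {3, 4, 6}  B2 = {2, 3, 4}  B3 = {3, 6, 8}  B4 = {3, 5, 6}  B5 = {4, 6, 9}  B6 = {1, 6, 9}  B7 = {2, 4, 7}
Tree: B1–B2, B1–B3, B3–B4, B1–B5, B5–B6, B2–B7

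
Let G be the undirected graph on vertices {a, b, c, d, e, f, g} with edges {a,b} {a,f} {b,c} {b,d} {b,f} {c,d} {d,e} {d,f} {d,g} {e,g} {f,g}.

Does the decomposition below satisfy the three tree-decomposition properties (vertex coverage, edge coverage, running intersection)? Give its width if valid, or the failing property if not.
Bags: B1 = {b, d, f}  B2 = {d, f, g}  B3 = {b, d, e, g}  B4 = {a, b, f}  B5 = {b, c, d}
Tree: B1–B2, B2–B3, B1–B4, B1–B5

No — bags containing vertex b are not connected in the tree.

A tree decomposition must satisfy three properties: every vertex lies in some bag; for every edge, both endpoints lie together in some bag; and for every vertex, the bags containing it form a connected subtree. Here bags containing vertex b are not connected in the tree, so the decomposition is invalid.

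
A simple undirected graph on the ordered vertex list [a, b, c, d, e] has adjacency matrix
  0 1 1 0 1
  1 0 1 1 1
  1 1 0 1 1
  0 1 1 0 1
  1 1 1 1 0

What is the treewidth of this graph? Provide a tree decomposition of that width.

Every bag has size at most 4, so the width is 4 − 1 = 3 and tw(G) ≤ 3. Conversely, {b, c, d, e} is a clique of size 4, and the vertices of any clique must share a bag in every tree decomposition; so some bag has ≥ 4 vertices and tw(G) ≥ 3. The upper and lower bounds meet at 3, so that is the treewidth.

Treewidth 3.
Bags: B1 = {b, c, d, e}  B2 = {a, b, c, e}
Tree: B1–B2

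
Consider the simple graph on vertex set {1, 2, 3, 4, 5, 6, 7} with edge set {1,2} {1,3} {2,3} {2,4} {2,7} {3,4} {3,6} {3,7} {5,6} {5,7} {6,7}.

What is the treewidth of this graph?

A width-2 tree decomposition is:
Bags: B1 = {2, 3, 4}  B2 = {2, 3, 7}  B3 = {3, 6, 7}  B4 = {1, 2, 3}  B5 = {5, 6, 7}
Tree: B1–B2, B2–B3, B1–B4, B3–B5
Each bag holds 3 vertices, so the decomposition has width 2, which upper-bounds the treewidth. For the lower bound, the 3 vertices {1, 2, 3} are pairwise adjacent, and any tree decomposition puts a clique entirely inside one bag — forcing width ≥ 2. Hence tw(G) = 2 exactly.

2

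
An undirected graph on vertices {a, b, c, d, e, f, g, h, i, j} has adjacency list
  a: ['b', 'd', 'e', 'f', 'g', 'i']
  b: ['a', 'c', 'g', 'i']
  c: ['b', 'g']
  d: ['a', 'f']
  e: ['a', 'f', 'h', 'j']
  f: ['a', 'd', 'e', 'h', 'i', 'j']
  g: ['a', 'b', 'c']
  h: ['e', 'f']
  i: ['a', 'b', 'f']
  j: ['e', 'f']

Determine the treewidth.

A width-2 tree decomposition is:
Bags: B1 = {a, d, f}  B2 = {a, e, f}  B3 = {a, f, i}  B4 = {a, b, i}  B5 = {e, f, h}  B6 = {a, b, g}  B7 = {e, f, j}  B8 = {b, c, g}
Tree: B1–B2, B2–B3, B3–B4, B2–B5, B4–B6, B2–B7, B6–B8
Each bag holds 3 vertices, so the decomposition has width 2, which upper-bounds the treewidth. Conversely, {b, c, g} is a clique of size 3, and the vertices of any clique must share a bag in every tree decomposition; so some bag has ≥ 3 vertices and tw(G) ≥ 2. The upper and lower bounds meet at 2, so that is the treewidth.

2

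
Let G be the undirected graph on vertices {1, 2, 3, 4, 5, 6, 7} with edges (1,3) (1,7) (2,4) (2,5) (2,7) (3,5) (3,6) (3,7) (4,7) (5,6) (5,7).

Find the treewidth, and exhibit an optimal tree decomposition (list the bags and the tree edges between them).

The largest bag has 3 vertices, giving width 2; this decomposition certifies tw(G) ≤ 2. Conversely, {3, 5, 6} is a clique of size 3, and the vertices of any clique must share a bag in every tree decomposition; so some bag has ≥ 3 vertices and tw(G) ≥ 2. Combining the bounds, tw(G) = 2.

Treewidth 2.
One such decomposition:
Bags: B1 = {2, 5, 7}  B2 = {3, 5, 7}  B3 = {2, 4, 7}  B4 = {1, 3, 7}  B5 = {3, 5, 6}
Tree: B1–B2, B1–B3, B2–B4, B2–B5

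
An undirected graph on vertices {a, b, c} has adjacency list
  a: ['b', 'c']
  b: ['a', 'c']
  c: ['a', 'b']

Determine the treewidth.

2

A width-2 tree decomposition is:
Bags: B1 = {a, b, c}
Tree: (single bag)
With just one bag of size 3, the width is 3 − 1 = 2, so tw(G) ≤ 2. Conversely, {a, b, c} is a clique of size 3, and the vertices of any clique must share a bag in every tree decomposition; so some bag has ≥ 3 vertices and tw(G) ≥ 2. Hence tw(G) = 2 exactly.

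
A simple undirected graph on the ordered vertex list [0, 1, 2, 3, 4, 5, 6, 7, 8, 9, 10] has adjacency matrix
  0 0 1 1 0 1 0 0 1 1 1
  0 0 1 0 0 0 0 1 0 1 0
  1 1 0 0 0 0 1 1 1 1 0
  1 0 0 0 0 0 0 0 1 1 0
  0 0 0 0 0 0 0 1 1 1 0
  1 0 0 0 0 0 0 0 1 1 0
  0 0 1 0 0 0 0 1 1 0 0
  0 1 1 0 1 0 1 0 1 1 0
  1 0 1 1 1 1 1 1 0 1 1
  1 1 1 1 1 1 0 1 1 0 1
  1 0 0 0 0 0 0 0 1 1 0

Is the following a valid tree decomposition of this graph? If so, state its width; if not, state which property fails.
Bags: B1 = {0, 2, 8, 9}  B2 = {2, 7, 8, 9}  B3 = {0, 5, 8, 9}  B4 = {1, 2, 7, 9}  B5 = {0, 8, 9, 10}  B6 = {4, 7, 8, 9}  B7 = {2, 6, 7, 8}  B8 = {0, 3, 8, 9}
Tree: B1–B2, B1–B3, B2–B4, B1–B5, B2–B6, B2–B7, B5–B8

Checking the three conditions: (i) the bags cover all of {0, 1, 2, 3, 4, 5, 6, 7, 8, 9, 10}; (ii) for each edge, some bag contains both endpoints; (iii) the bags containing any fixed vertex form a subtree. All hold, so the decomposition is valid with width 4 − 1 = 3.

Yes; width 3.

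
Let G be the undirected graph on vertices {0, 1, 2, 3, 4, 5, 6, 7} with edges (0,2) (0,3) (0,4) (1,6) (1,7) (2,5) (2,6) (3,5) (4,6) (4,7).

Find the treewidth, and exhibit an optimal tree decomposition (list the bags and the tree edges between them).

Treewidth 2.
Bags: B1 = {1, 6, 7}  B2 = {4, 6, 7}  B3 = {2, 4, 6}  B4 = {0, 2, 4}  B5 = {0, 2, 5}  B6 = {0, 3, 5}
Tree: B1–B2, B2–B3, B3–B4, B4–B5, B5–B6

Each bag holds 3 vertices, so the decomposition has width 2, which upper-bounds the treewidth. The edges 1–7–4–6–1 form a cycle, so G is not a tree and its treewidth is at least 2. Hence tw(G) = 2 exactly.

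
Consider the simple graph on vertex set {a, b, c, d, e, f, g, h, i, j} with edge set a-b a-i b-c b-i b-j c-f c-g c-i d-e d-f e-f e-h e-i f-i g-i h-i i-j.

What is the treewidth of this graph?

2

A width-2 tree decomposition is:
Bags: B1 = {c, f, i}  B2 = {e, f, i}  B3 = {b, c, i}  B4 = {c, g, i}  B5 = {d, e, f}  B6 = {b, i, j}  B7 = {e, h, i}  B8 = {a, b, i}
Tree: B1–B2, B1–B3, B3–B4, B2–B5, B3–B6, B2–B7, B3–B8
Each bag holds 3 vertices, so the decomposition has width 2, which upper-bounds the treewidth. For the lower bound, the 3 vertices {d, e, f} are pairwise adjacent, and any tree decomposition puts a clique entirely inside one bag — forcing width ≥ 2. Combining the bounds, tw(G) = 2.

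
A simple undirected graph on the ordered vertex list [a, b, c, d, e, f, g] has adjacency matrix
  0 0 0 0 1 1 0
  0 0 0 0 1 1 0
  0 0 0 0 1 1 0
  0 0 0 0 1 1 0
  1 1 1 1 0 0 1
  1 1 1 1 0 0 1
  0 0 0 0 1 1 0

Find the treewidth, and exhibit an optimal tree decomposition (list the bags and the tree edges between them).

The largest bag has 3 vertices, giving width 2; this decomposition certifies tw(G) ≤ 2. Since e–b–f–a–e is a cycle in G, G is not acyclic. Forests are exactly the graphs of treewidth ≤ 1, so tw(G) ≥ 2. Combining the bounds, tw(G) = 2.

Treewidth 2.
One such decomposition:
Bags: B1 = {b, e, f}  B2 = {a, e, f}  B3 = {d, e, f}  B4 = {e, f, g}  B5 = {c, e, f}
Tree: B1–B2, B2–B3, B3–B4, B4–B5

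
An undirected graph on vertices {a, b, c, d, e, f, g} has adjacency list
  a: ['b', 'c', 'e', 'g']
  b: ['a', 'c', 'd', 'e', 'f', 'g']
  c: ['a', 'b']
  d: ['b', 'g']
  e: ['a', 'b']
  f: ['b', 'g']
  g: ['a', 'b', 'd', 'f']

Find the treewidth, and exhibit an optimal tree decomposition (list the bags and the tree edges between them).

Treewidth 2.
Bags: B1 = {a, b, c}  B2 = {a, b, g}  B3 = {b, f, g}  B4 = {a, b, e}  B5 = {b, d, g}
Tree: B1–B2, B2–B3, B2–B4, B3–B5

Each bag holds 3 vertices, so the decomposition has width 2, which upper-bounds the treewidth. On the other hand G contains the 3-clique {b, d, g}. A clique must lie in a single bag of any decomposition, so no decomposition can have width below 2. Hence tw(G) = 2 exactly.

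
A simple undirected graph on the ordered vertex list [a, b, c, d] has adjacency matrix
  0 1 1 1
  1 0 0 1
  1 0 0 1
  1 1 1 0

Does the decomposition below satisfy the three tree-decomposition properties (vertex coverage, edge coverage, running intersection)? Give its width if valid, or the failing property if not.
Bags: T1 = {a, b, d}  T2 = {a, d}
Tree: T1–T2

A tree decomposition must satisfy three properties: every vertex lies in some bag; for every edge, both endpoints lie together in some bag; and for every vertex, the bags containing it form a connected subtree. Here vertex c appears in no bag, so the decomposition is invalid.

No — vertex c appears in no bag.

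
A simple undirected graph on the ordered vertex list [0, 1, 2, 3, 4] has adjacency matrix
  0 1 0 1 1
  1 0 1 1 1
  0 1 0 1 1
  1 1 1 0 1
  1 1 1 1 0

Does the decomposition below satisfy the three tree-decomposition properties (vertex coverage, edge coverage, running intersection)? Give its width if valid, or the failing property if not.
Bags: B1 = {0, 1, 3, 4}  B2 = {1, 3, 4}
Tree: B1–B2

A tree decomposition must satisfy three properties: every vertex lies in some bag; for every edge, both endpoints lie together in some bag; and for every vertex, the bags containing it form a connected subtree. Here vertex 2 appears in no bag, so the decomposition is invalid.

No — vertex 2 appears in no bag.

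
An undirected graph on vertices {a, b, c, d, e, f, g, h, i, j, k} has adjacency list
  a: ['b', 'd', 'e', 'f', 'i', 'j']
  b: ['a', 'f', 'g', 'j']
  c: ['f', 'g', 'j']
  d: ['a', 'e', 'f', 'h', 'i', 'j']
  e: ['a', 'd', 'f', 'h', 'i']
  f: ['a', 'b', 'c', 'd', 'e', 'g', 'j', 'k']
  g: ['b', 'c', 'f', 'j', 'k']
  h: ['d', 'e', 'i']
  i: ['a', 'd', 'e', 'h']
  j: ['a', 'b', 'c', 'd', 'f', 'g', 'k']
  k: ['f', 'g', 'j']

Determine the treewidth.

3

A width-3 tree decomposition is:
Bags: B1 = {c, f, g, j}  B2 = {b, f, g, j}  B3 = {a, b, f, j}  B4 = {f, g, j, k}  B5 = {a, d, f, j}  B6 = {a, d, e, f}  B7 = {a, d, e, i}  B8 = {d, e, h, i}
Tree: B1–B2, B2–B3, B1–B4, B3–B5, B5–B6, B6–B7, B7–B8
The largest bag has 4 vertices, giving width 3; this decomposition certifies tw(G) ≤ 3. For the lower bound, the 4 vertices {d, e, h, i} are pairwise adjacent, and any tree decomposition puts a clique entirely inside one bag — forcing width ≥ 3. Therefore the treewidth is 3.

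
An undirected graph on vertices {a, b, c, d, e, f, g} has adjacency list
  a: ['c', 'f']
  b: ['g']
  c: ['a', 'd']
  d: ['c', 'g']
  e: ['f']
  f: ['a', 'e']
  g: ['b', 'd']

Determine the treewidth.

1

A width-1 tree decomposition is:
Bags: B1 = {b, g}  B2 = {d, g}  B3 = {c, d}  B4 = {a, c}  B5 = {a, f}  B6 = {e, f}
Tree: B1–B2, B2–B3, B3–B4, B4–B5, B5–B6
The largest bag has 2 vertices, giving width 1; this decomposition certifies tw(G) ≤ 1. Any graph with an edge has treewidth ≥ 1, and G has the edge b–g. Hence tw(G) = 1 exactly.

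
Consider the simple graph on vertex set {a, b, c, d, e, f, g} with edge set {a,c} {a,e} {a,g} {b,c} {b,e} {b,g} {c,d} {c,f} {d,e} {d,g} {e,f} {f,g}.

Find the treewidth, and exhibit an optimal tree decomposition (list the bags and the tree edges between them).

Treewidth 3.
Bags: B1 = {c, d, e, g}  B2 = {c, e, f, g}  B3 = {b, c, e, g}  B4 = {a, c, e, g}
Tree: B1–B2, B2–B3, B3–B4

Every bag has size at most 4, so the width is 4 − 1 = 3 and tw(G) ≤ 3. For the lower bound: the 4 vertex sets {d,e}, {f,g}, {c}, {b} are disjoint, each induces a connected subgraph, and every pair is joined by at least one edge of G. Contracting each set to a single vertex therefore yields K_{4} as a minor, and since treewidth is minor-monotone, tw(G) ≥ tw(K_{4}) = 3. Therefore the treewidth is 3.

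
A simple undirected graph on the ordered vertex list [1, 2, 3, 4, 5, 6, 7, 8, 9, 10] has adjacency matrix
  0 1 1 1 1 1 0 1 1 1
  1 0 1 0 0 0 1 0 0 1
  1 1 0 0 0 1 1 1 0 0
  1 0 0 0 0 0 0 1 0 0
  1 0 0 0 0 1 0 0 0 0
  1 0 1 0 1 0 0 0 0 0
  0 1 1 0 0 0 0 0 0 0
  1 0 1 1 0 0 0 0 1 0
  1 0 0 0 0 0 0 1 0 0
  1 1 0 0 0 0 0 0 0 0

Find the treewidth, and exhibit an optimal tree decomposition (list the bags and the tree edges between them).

Treewidth 2.
Bags: B1 = {1, 3, 8}  B2 = {1, 2, 3}  B3 = {1, 3, 6}  B4 = {1, 2, 10}  B5 = {2, 3, 7}  B6 = {1, 8, 9}  B7 = {1, 5, 6}  B8 = {1, 4, 8}
Tree: B1–B2, B2–B3, B2–B4, B2–B5, B1–B6, B3–B7, B1–B8

Each bag holds 3 vertices, so the decomposition has width 2, which upper-bounds the treewidth. On the other hand G contains the 3-clique {1, 3, 8}. A clique must lie in a single bag of any decomposition, so no decomposition can have width below 2. The upper and lower bounds meet at 2, so that is the treewidth.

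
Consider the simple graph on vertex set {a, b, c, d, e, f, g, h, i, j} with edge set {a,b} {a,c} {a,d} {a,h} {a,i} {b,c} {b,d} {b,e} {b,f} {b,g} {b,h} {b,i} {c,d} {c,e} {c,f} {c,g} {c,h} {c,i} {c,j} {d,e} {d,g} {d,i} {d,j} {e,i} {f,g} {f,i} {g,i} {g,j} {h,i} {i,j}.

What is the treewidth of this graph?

4

A width-4 tree decomposition is:
Bags: B1 = {b, c, d, g, i}  B2 = {a, b, c, d, i}  B3 = {a, b, c, h, i}  B4 = {b, c, f, g, i}  B5 = {c, d, g, i, j}  B6 = {b, c, d, e, i}
Tree: B1–B2, B2–B3, B1–B4, B1–B5, B2–B6
Every bag has size at most 5, so the width is 5 − 1 = 4 and tw(G) ≤ 4. For the lower bound, the 5 vertices {c, d, g, i, j} are pairwise adjacent, and any tree decomposition puts a clique entirely inside one bag — forcing width ≥ 4. Therefore the treewidth is 4.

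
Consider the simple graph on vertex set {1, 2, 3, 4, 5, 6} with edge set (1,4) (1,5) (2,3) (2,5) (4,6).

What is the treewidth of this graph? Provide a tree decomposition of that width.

Treewidth 1.
One optimal decomposition is:
Bags: B1 = {2, 3}  B2 = {2, 5}  B3 = {1, 5}  B4 = {1, 4}  B5 = {4, 6}
Tree: B1–B2, B2–B3, B3–B4, B4–B5

Each bag holds 2 vertices, so the decomposition has width 1, which upper-bounds the treewidth. Since G has at least one edge (e.g. 3–2), it is not an edgeless graph, so tw(G) ≥ 1. The upper and lower bounds meet at 1, so that is the treewidth.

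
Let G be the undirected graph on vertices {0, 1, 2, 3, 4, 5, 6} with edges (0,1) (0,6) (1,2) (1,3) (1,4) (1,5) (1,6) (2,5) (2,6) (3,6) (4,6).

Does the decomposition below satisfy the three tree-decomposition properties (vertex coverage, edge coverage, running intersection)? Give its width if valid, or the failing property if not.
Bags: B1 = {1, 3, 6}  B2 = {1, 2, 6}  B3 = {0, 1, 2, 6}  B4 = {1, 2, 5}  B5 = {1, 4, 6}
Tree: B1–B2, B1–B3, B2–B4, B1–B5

A tree decomposition must satisfy three properties: every vertex lies in some bag; for every edge, both endpoints lie together in some bag; and for every vertex, the bags containing it form a connected subtree. Here bags containing vertex 2 are not connected in the tree, so the decomposition is invalid.

No — bags containing vertex 2 are not connected in the tree.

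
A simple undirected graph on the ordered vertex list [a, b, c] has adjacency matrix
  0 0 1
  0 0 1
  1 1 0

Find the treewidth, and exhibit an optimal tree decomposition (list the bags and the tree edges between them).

Treewidth 1.
One such decomposition:
Bags: B1 = {b, c}  B2 = {a, c}
Tree: B1–B2

The largest bag has 2 vertices, giving width 1; this decomposition certifies tw(G) ≤ 1. Since G has at least one edge (e.g. c–b), it is not an edgeless graph, so tw(G) ≥ 1. Combining the bounds, tw(G) = 1.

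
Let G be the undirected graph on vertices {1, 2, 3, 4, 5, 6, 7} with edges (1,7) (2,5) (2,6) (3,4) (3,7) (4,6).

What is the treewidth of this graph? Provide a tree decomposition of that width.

Each bag holds 2 vertices, so the decomposition has width 1, which upper-bounds the treewidth. Any graph with an edge has treewidth ≥ 1, and G has the edge 1–7. The upper and lower bounds meet at 1, so that is the treewidth.

Treewidth 1.
One such decomposition:
Bags: B1 = {1, 7}  B2 = {3, 7}  B3 = {3, 4}  B4 = {4, 6}  B5 = {2, 6}  B6 = {2, 5}
Tree: B1–B2, B2–B3, B3–B4, B4–B5, B5–B6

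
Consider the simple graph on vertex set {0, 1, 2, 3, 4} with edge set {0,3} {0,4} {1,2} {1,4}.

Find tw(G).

1

A width-1 tree decomposition is:
Bags: B1 = {0, 3}  B2 = {0, 4}  B3 = {1, 4}  B4 = {1, 2}
Tree: B1–B2, B2–B3, B3–B4
Each bag holds 2 vertices, so the decomposition has width 1, which upper-bounds the treewidth. Any graph with an edge has treewidth ≥ 1, and G has the edge 3–0. Hence tw(G) = 1 exactly.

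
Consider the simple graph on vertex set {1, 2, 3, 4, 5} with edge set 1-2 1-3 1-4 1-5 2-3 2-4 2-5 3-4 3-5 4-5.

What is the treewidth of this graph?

A width-4 tree decomposition is:
Bags: B1 = {1, 2, 3, 4, 5}
Tree: (single bag)
With just one bag of size 5, the width is 5 − 1 = 4, so tw(G) ≤ 4. Conversely, {1, 2, 3, 4, 5} is a clique of size 5, and the vertices of any clique must share a bag in every tree decomposition; so some bag has ≥ 5 vertices and tw(G) ≥ 4. The upper and lower bounds meet at 4, so that is the treewidth.

4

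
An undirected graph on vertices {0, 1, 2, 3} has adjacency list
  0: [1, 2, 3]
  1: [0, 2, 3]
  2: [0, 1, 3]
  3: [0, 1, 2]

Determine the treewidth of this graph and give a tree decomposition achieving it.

A single bag containing all 4 vertices is trivially a valid decomposition of width 3. On the other hand G contains the 4-clique {0, 1, 2, 3}. A clique must lie in a single bag of any decomposition, so no decomposition can have width below 3. Hence tw(G) = 3 exactly.

Treewidth 3.
One such decomposition:
Bags: B1 = {0, 1, 2, 3}
Tree: (single bag)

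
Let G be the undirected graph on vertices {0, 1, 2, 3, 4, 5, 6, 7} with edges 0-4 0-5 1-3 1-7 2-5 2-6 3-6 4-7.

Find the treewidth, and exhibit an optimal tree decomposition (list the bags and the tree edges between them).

The largest bag has 3 vertices, giving width 2; this decomposition certifies tw(G) ≤ 2. For the lower bound, G contains the cycle 7–1–3–6–2–5–0–4–7, so G is not a forest; only forests have treewidth ≤ 1, hence tw(G) ≥ 2. Therefore the treewidth is 2.

Treewidth 2.
Bags: B1 = {1, 3, 7}  B2 = {3, 6, 7}  B3 = {2, 6, 7}  B4 = {2, 5, 7}  B5 = {0, 5, 7}  B6 = {0, 4, 7}
Tree: B1–B2, B2–B3, B3–B4, B4–B5, B5–B6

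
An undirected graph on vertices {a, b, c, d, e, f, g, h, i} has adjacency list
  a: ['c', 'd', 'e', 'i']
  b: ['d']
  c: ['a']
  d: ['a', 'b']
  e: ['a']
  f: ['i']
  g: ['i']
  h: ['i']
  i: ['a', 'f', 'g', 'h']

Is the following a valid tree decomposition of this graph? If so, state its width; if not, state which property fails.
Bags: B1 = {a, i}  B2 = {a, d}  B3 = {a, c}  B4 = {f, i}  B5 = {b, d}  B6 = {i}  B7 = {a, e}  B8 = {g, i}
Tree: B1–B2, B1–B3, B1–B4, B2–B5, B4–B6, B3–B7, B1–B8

A tree decomposition must satisfy three properties: every vertex lies in some bag; for every edge, both endpoints lie together in some bag; and for every vertex, the bags containing it form a connected subtree. Here vertex h appears in no bag, so the decomposition is invalid.

No — vertex h appears in no bag.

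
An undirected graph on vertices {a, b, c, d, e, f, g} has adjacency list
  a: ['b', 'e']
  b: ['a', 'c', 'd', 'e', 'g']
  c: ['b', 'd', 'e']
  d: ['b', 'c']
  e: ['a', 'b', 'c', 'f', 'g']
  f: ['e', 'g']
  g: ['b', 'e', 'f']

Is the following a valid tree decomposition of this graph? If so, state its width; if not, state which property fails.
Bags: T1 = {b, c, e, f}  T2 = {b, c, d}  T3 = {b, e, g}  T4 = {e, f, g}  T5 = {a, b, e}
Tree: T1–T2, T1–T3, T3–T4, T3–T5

No — bags containing vertex f are not connected in the tree.

A tree decomposition must satisfy three properties: every vertex lies in some bag; for every edge, both endpoints lie together in some bag; and for every vertex, the bags containing it form a connected subtree. Here bags containing vertex f are not connected in the tree, so the decomposition is invalid.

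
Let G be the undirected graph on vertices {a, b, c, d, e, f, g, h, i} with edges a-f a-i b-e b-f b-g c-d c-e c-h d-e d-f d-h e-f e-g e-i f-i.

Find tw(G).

2

A width-2 tree decomposition is:
Bags: B1 = {a, f, i}  B2 = {e, f, i}  B3 = {d, e, f}  B4 = {c, d, e}  B5 = {c, d, h}  B6 = {b, e, f}  B7 = {b, e, g}
Tree: B1–B2, B2–B3, B3–B4, B4–B5, B2–B6, B6–B7
The largest bag has 3 vertices, giving width 2; this decomposition certifies tw(G) ≤ 2. On the other hand G contains the 3-clique {b, e, g}. A clique must lie in a single bag of any decomposition, so no decomposition can have width below 2. Combining the bounds, tw(G) = 2.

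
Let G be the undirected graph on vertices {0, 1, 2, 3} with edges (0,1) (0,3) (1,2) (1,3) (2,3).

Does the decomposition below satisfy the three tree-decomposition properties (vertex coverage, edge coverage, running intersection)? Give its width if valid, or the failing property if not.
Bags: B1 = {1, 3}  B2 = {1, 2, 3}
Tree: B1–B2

No — vertex 0 appears in no bag.

A tree decomposition must satisfy three properties: every vertex lies in some bag; for every edge, both endpoints lie together in some bag; and for every vertex, the bags containing it form a connected subtree. Here vertex 0 appears in no bag, so the decomposition is invalid.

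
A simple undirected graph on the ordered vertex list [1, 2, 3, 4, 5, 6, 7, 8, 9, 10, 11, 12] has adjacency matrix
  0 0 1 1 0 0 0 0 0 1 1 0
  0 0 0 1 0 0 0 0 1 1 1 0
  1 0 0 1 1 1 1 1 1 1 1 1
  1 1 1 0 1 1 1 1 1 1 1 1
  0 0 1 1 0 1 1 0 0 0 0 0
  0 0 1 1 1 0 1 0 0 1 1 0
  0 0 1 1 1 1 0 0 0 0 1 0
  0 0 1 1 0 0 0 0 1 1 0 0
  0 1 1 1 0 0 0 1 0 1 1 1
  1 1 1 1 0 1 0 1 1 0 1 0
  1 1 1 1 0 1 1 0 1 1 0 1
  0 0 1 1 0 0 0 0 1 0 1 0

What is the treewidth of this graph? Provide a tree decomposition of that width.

Treewidth 4.
One optimal decomposition is:
Bags: B1 = {3, 4, 9, 10, 11}  B2 = {3, 4, 9, 11, 12}  B3 = {3, 4, 6, 10, 11}  B4 = {3, 4, 8, 9, 10}  B5 = {1, 3, 4, 10, 11}  B6 = {2, 4, 9, 10, 11}  B7 = {3, 4, 6, 7, 11}  B8 = {3, 4, 5, 6, 7}
Tree: B1–B2, B1–B3, B1–B4, B3–B5, B1–B6, B3–B7, B7–B8

The largest bag has 5 vertices, giving width 4; this decomposition certifies tw(G) ≤ 4. On the other hand G contains the 5-clique {2, 4, 9, 10, 11}. A clique must lie in a single bag of any decomposition, so no decomposition can have width below 4. Therefore the treewidth is 4.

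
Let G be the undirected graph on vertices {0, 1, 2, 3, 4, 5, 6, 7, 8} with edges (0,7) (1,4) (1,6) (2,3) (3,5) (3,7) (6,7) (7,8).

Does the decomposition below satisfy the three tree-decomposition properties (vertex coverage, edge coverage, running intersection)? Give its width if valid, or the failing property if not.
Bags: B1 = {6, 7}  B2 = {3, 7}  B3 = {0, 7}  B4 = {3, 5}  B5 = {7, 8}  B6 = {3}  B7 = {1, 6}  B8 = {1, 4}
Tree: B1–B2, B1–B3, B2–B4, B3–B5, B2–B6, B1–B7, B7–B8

No — vertex 2 appears in no bag.

A tree decomposition must satisfy three properties: every vertex lies in some bag; for every edge, both endpoints lie together in some bag; and for every vertex, the bags containing it form a connected subtree. Here vertex 2 appears in no bag, so the decomposition is invalid.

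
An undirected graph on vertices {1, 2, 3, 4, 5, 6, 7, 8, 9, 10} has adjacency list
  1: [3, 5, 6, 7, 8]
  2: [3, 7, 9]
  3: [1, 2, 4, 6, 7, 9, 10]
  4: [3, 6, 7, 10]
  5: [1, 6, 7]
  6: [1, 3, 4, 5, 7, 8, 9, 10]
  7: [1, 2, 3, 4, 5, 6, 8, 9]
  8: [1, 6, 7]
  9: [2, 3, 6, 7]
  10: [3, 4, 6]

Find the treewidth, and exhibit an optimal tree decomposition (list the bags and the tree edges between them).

Treewidth 3.
One such decomposition:
Bags: B1 = {1, 3, 6, 7}  B2 = {3, 6, 7, 9}  B3 = {2, 3, 7, 9}  B4 = {1, 5, 6, 7}  B5 = {1, 6, 7, 8}  B6 = {3, 4, 6, 7}  B7 = {3, 4, 6, 10}
Tree: B1–B2, B2–B3, B1–B4, B4–B5, B2–B6, B6–B7

Each bag holds 4 vertices, so the decomposition has width 3, which upper-bounds the treewidth. For the lower bound, the 4 vertices {2, 3, 7, 9} are pairwise adjacent, and any tree decomposition puts a clique entirely inside one bag — forcing width ≥ 3. Hence tw(G) = 3 exactly.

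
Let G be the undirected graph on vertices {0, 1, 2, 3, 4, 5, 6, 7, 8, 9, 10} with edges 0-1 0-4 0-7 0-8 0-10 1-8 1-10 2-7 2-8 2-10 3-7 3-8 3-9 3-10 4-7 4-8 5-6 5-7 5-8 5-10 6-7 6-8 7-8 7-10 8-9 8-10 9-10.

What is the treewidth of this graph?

A width-3 tree decomposition is:
Bags: B1 = {0, 7, 8, 10}  B2 = {0, 4, 7, 8}  B3 = {2, 7, 8, 10}  B4 = {5, 7, 8, 10}  B5 = {0, 1, 8, 10}  B6 = {3, 7, 8, 10}  B7 = {3, 8, 9, 10}  B8 = {5, 6, 7, 8}
Tree: B1–B2, B1–B3, B3–B4, B1–B5, B1–B6, B6–B7, B4–B8
The largest bag has 4 vertices, giving width 3; this decomposition certifies tw(G) ≤ 3. Conversely, {0, 1, 8, 10} is a clique of size 4, and the vertices of any clique must share a bag in every tree decomposition; so some bag has ≥ 4 vertices and tw(G) ≥ 3. Combining the bounds, tw(G) = 3.

3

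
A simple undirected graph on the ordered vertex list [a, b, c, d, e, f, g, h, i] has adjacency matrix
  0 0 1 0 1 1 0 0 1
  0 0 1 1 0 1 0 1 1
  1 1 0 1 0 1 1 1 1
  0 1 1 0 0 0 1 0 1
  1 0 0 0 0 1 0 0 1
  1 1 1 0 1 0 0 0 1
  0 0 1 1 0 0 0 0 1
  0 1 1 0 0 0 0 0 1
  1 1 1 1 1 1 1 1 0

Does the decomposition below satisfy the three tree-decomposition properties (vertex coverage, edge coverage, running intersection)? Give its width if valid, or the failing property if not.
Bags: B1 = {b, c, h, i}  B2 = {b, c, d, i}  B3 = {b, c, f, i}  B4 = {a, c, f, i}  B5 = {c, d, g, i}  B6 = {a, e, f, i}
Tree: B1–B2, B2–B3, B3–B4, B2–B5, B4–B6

Every vertex of G appears in some bag (union = {a, b, c, d, e, f, g, h, i}); every edge is covered by a bag; and for each vertex v the set of bags containing v is connected in the bag tree. The decomposition is therefore valid. The largest bag has 4 vertices, so the width is 3.

Yes; width 3.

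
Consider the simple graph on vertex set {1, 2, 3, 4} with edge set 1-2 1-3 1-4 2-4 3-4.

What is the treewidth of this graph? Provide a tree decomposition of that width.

Treewidth 2.
One optimal decomposition is:
Bags: B1 = {1, 3, 4}  B2 = {1, 2, 4}
Tree: B1–B2

Every bag has size at most 3, so the width is 3 − 1 = 2 and tw(G) ≤ 2. Conversely, {1, 2, 4} is a clique of size 3, and the vertices of any clique must share a bag in every tree decomposition; so some bag has ≥ 3 vertices and tw(G) ≥ 2. Combining the bounds, tw(G) = 2.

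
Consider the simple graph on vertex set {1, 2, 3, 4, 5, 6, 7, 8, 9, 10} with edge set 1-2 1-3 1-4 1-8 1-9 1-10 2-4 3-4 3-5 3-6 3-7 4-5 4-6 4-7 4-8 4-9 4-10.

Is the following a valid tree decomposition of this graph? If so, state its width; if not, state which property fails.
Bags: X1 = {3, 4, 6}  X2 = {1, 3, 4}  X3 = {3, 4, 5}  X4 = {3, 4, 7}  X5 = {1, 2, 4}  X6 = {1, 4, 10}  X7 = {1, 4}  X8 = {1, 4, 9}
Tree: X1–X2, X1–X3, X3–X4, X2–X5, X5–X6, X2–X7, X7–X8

A tree decomposition must satisfy three properties: every vertex lies in some bag; for every edge, both endpoints lie together in some bag; and for every vertex, the bags containing it form a connected subtree. Here vertex 8 appears in no bag, so the decomposition is invalid.

No — vertex 8 appears in no bag.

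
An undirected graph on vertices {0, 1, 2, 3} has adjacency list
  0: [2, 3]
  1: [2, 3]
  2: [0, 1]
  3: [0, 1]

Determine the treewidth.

A width-2 tree decomposition is:
Bags: B1 = {1, 2, 3}  B2 = {0, 2, 3}
Tree: B1–B2
Each bag holds 3 vertices, so the decomposition has width 2, which upper-bounds the treewidth. For the lower bound, G contains the cycle 3–1–2–0–3, so G is not a forest; only forests have treewidth ≤ 1, hence tw(G) ≥ 2. Hence tw(G) = 2 exactly.

2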